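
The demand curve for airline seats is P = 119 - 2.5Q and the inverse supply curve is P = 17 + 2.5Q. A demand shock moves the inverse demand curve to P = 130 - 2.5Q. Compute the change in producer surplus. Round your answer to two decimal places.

118.25

Initial equilibrium: Q_0 = 20.4, P_0 = 68; CS_0 = (1/2)(20.4)(51) = 520.2, PS_0 = (1/2)(20.4)(51) = 520.2.
New equilibrium: 130 - 2.5Q = 17 + 2.5Q gives Q_1 = 22.6, P_1 = 73.5; CS_1 = 638.45, PS_1 = 638.45.
Change in producer surplus = 638.45 - 520.2 = 118.25.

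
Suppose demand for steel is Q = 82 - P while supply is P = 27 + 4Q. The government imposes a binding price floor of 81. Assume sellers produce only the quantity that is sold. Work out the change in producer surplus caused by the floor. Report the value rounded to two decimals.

-190.00

Rewriting demand in inverse form: P = 82 - Q.
Without the control, 82 - Q = 27 + 4Q so Q* = 11 and P* = 71.
At P = 81, buyers demand (82 - 81)/1 = 1 while sellers would supply more, so the quantity traded is 1 at price 81.
PS goes from (1/2)(11)(44) = 242 to 52 (computed as (81 - 27)(1) - (1/2)(4)(1)^2), a change of -190.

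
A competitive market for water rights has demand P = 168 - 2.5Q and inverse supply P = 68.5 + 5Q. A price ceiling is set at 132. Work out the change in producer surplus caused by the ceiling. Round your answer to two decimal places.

Without the control, 168 - 2.5Q = 68.5 + 5Q so Q* = 13.2667 and P* = 134.8333.
At P = 132, sellers supply (132 - 68.5)/5 = 12.7 while buyers want more, so the quantity traded is 12.7 at price 132.
PS goes from (1/2)(13.2667)(66.3333) = 440.0111 to 403.225 (computed as (132 - 68.5)(12.7) - (1/2)(5)(12.7)^2), a change of -36.7861.

-36.79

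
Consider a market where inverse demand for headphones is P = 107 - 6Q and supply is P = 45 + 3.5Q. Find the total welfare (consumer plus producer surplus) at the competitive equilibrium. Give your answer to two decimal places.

202.32

Equilibrium: 107 - 6Q = 45 + 3.5Q, so Q* = 6.5263 and P* = 67.8421.
CS = (1/2)(6.5263)(39.1579) = 127.7784 and PS = (1/2)(6.5263)(22.8421) = 74.5374, so total surplus = 202.3158.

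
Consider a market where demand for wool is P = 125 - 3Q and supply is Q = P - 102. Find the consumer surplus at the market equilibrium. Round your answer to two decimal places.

Rewriting supply in inverse form: P = 102 + Q.
Setting demand equal to supply, 23 = 4Q, so Q* = 5.75 and P* = 107.75.
The demand choke price is 125, so CS = (1/2)(Q*)(125 - P*) = (1/2)(5.75)(17.25) = 49.5938.

49.59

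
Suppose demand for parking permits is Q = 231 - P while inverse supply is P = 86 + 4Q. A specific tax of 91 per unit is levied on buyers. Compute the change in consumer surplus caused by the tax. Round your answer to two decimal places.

-362.18

Rewriting demand in inverse form: P = 231 - Q.
Pre-tax equilibrium: 231 - Q = 86 + 4Q gives Q* = 29, P* = 202.
With the tax, buyers' net willingness to pay falls by 91: (231 - 91) - Q = 86 + 4Q, so Q_t = 10.8. Buyers pay P_b = 220.2; sellers receive P_s = P_b - 91 = 129.2.
CS falls from (1/2)(29)(29) = 420.5 to (1/2)(10.8)(10.8) = 58.32, a change of -362.18.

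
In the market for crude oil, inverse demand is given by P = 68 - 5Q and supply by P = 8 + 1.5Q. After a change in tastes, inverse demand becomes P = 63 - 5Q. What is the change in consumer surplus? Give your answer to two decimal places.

-34.02

Initial equilibrium: Q_0 = 9.2308, P_0 = 21.8462; CS_0 = (1/2)(9.2308)(46.1538) = 213.0178, PS_0 = (1/2)(9.2308)(13.8462) = 63.9053.
New equilibrium: 63 - 5Q = 8 + 1.5Q gives Q_1 = 8.4615, P_1 = 20.6923; CS_1 = 178.9941, PS_1 = 53.6982.
Change in consumer surplus = 178.9941 - 213.0178 = -34.0237.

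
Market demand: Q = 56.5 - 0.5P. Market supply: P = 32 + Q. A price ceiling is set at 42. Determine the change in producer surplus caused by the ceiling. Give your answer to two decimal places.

Rewriting demand in inverse form: P = 113 - 2Q.
Without the control, 113 - 2Q = 32 + Q so Q* = 27 and P* = 59.
At the ceiling price 42, quantity supplied is (42 - 32)/1 = 10; supply is the short side, so Q = 10 trades at P = 42.
PS goes from (1/2)(27)(27) = 364.5 to 50 (computed as (42 - 32)(10) - (1/2)(1)(10)^2), a change of -314.5.

-314.50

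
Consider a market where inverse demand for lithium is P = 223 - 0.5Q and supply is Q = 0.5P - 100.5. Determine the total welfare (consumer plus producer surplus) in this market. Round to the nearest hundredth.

Rewriting supply in inverse form: P = 201 + 2Q.
Equilibrium: 223 - 0.5Q = 201 + 2Q, so Q* = 8.8 and P* = 218.6.
CS = (1/2)(8.8)(4.4) = 19.36 and PS = (1/2)(8.8)(17.6) = 77.44, so total surplus = 96.8.

96.80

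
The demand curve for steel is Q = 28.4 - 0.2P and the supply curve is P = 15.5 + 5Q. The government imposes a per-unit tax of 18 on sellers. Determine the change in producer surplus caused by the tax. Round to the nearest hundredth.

-105.75

Rewriting demand in inverse form: P = 142 - 5Q.
Pre-tax equilibrium: 142 - 5Q = 15.5 + 5Q gives Q* = 12.65, P* = 78.75.
A tax on sellers shifts supply up by 18: 142 - 5Q = 15.5 + 5Q + 18, so Q_t = 10.85. Buyers pay P_b = 87.75; sellers receive P_s = P_b - 18 = 69.75.
PS falls from (1/2)(12.65)(63.25) = 400.0562 to (1/2)(10.85)(54.25) = 294.3062, a change of -105.75.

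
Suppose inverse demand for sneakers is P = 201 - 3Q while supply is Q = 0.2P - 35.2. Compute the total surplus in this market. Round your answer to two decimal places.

39.06

Rewriting supply in inverse form: P = 176 + 5Q.
Set 201 - 3Q = 176 + 5Q, which gives 25 = 8Q, so Q* = 3.125 and P* = 201 - 3(3.125) = 191.625.
CS = (1/2)(3.125)(9.375) = 14.6484 and PS = (1/2)(3.125)(15.625) = 24.4141, so total surplus = 39.0625.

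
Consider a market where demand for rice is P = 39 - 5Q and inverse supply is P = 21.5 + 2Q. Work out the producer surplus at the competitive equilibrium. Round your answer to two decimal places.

6.25

Set 39 - 5Q = 21.5 + 2Q, which gives 17.5 = 7Q, so Q* = 2.5 and P* = 39 - 5(2.5) = 26.5.
PS is the area between P* and the supply curve from 0 to Q*: (1/2)(2.5)(5) = 6.25.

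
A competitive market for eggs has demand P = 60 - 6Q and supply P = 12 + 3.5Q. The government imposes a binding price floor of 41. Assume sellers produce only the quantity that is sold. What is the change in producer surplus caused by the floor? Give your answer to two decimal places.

Without the control, 60 - 6Q = 12 + 3.5Q so Q* = 5.0526 and P* = 29.6842.
At P = 41, buyers demand (60 - 41)/6 = 3.1667 while sellers would supply more, so the quantity traded is 3.1667 at price 41.
PS goes from (1/2)(5.0526)(17.6842) = 44.6759 to 74.2847 (computed as (41 - 12)(3.1667) - (1/2)(3.5)(3.1667)^2), a change of 29.6088.

29.61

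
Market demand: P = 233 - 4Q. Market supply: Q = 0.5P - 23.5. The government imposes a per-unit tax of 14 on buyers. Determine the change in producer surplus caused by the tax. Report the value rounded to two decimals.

Rewriting supply in inverse form: P = 47 + 2Q.
Without the tax, 233 - 4Q = 47 + 2Q so Q* = 31 and P* = 109.
A tax on buyers shifts demand down by 14: (233 - 14) - 4Q = 47 + 2Q, so Q_t = 28.6667. Buyers pay P_b = 118.3333; sellers receive P_s = P_b - 14 = 104.3333.
PS falls from (1/2)(31)(62) = 961 to (1/2)(28.6667)(57.3333) = 821.7778, a change of -139.2222.

-139.22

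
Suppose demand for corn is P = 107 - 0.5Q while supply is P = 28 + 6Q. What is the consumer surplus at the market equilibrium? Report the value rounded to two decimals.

36.93

Set 107 - 0.5Q = 28 + 6Q, which gives 79 = 6.5Q, so Q* = 12.1538 and P* = 107 - 0.5(12.1538) = 100.9231.
CS is the area between the demand curve and P* from 0 to Q*: (1/2)(12.1538)(6.0769) = 36.929.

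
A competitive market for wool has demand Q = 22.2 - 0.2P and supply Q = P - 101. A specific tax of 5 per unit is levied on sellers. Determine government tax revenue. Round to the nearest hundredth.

Rewriting demand in inverse form: P = 111 - 5Q.
Rewriting supply in inverse form: P = 101 + Q.
Pre-tax equilibrium: 111 - 5Q = 101 + Q gives Q* = 1.6667, P* = 102.6667.
A tax on sellers shifts supply up by 5: 111 - 5Q = 101 + Q + 5, so Q_t = 0.8333. Buyers pay P_b = 106.8333; sellers receive P_s = P_b - 5 = 101.8333.
Tax revenue = t x Q_t = 5 x 0.8333 = 4.1667.

4.17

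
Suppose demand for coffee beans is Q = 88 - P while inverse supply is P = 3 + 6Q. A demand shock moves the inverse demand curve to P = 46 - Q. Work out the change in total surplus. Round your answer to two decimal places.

Rewriting demand in inverse form: P = 88 - Q.
Initial equilibrium: Q_0 = 12.1429, P_0 = 75.8571; CS_0 = (1/2)(12.1429)(12.1429) = 73.7245, PS_0 = (1/2)(12.1429)(72.8571) = 442.3469.
New equilibrium: 46 - Q = 3 + 6Q gives Q_1 = 6.1429, P_1 = 39.8571; CS_1 = 18.8673, PS_1 = 113.2041.
Change in total surplus = (18.8673 + 113.2041) - (73.7245 + 442.3469) = -384.

-384.00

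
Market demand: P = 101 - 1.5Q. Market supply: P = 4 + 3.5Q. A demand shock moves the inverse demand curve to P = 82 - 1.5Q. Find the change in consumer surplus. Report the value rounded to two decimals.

-99.75

Initial equilibrium: Q_0 = 19.4, P_0 = 71.9; CS_0 = (1/2)(19.4)(29.1) = 282.27, PS_0 = (1/2)(19.4)(67.9) = 658.63.
New equilibrium: 82 - 1.5Q = 4 + 3.5Q gives Q_1 = 15.6, P_1 = 58.6; CS_1 = 182.52, PS_1 = 425.88.
Change in consumer surplus = 182.52 - 282.27 = -99.75.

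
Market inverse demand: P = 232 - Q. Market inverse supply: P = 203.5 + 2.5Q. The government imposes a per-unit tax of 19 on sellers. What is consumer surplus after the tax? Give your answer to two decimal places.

3.68

Pre-tax equilibrium: 232 - Q = 203.5 + 2.5Q gives Q* = 8.1429, P* = 223.8571.
A tax on sellers shifts supply up by 19: 232 - Q = 203.5 + 2.5Q + 19, so Q_t = 2.7143. Buyers pay P_b = 229.2857; sellers receive P_s = P_b - 19 = 210.2857.
Consumer surplus is the triangle under demand above P_b: (1/2)(2.7143)(232 - 229.2857) = 3.6837.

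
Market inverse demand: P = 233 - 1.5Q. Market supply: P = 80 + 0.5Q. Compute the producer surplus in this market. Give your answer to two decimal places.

Equilibrium: 233 - 1.5Q = 80 + 0.5Q, so Q* = 76.5 and P* = 118.25.
Producer surplus is the triangle above supply below P*: (1/2)(76.5)(118.25 - 80) = (1/2)(76.5)(38.25) = 1463.0625.

1463.06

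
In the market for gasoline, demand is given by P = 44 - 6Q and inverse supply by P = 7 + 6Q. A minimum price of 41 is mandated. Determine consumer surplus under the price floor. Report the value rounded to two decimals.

Free-market equilibrium: 44 - 6Q = 7 + 6Q gives Q* = 3.0833, P* = 25.5.
At the floor price 41, quantity demanded is (44 - 41)/6 = 0.5; demand is the short side, so Q = 0.5 trades at P = 41.
CS is the triangle under demand above 41: (1/2)(0.5)(44 - 41) = 0.75.

0.75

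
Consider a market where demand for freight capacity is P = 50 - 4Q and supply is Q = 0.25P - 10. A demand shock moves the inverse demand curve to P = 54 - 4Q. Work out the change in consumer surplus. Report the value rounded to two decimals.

Rewriting supply in inverse form: P = 40 + 4Q.
Initial equilibrium: Q_0 = 1.25, P_0 = 45; CS_0 = (1/2)(1.25)(5) = 3.125, PS_0 = (1/2)(1.25)(5) = 3.125.
New equilibrium: 54 - 4Q = 40 + 4Q gives Q_1 = 1.75, P_1 = 47; CS_1 = 6.125, PS_1 = 6.125.
Change in consumer surplus = 6.125 - 3.125 = 3.

3.00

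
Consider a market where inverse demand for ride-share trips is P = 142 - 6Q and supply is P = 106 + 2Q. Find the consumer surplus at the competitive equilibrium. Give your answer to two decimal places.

60.75

Setting demand equal to supply, 36 = 8Q, so Q* = 4.5 and P* = 115.
CS is the area between the demand curve and P* from 0 to Q*: (1/2)(4.5)(27) = 60.75.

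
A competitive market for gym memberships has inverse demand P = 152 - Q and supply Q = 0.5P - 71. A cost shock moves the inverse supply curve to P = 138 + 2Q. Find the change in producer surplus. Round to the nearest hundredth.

10.67

Rewriting supply in inverse form: P = 142 + 2Q.
Initial equilibrium: Q_0 = 3.3333, P_0 = 148.6667; CS_0 = (1/2)(3.3333)(3.3333) = 5.5556, PS_0 = (1/2)(3.3333)(6.6667) = 11.1111.
New equilibrium: 152 - Q = 138 + 2Q gives Q_1 = 4.6667, P_1 = 147.3333; CS_1 = 10.8889, PS_1 = 21.7778.
Change in producer surplus = 21.7778 - 11.1111 = 10.6667.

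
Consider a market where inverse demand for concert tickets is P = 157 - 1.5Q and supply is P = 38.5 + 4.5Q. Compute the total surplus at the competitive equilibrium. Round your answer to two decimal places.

1170.19

Setting demand equal to supply, 118.5 = 6Q, so Q* = 19.75 and P* = 127.375.
Total surplus is the full triangle between the curves from 0 to Q*: (1/2)(19.75)(157 - 38.5) = 1170.1875.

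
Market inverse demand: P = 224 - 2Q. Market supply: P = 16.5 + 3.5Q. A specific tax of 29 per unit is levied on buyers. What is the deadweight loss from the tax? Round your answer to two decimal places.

76.45

Without the tax, 224 - 2Q = 16.5 + 3.5Q so Q* = 37.7273 and P* = 148.5455.
A tax on buyers shifts demand down by 29: (224 - 29) - 2Q = 16.5 + 3.5Q, so Q_t = 32.4545. Buyers pay P_b = 159.0909; sellers receive P_s = P_b - 29 = 130.0909.
The welfare triangle lost has base Q* - Q_t = 5.2727 and height t = 29, so DWL = (1/2)(5.2727)(29) = 76.4545.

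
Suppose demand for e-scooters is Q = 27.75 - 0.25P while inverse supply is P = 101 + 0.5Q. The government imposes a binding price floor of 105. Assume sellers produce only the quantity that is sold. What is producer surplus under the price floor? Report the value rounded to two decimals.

Rewriting demand in inverse form: P = 111 - 4Q.
Without the control, 111 - 4Q = 101 + 0.5Q so Q* = 2.2222 and P* = 102.1111.
At P = 105, buyers demand (111 - 105)/4 = 1.5 while sellers would supply more, so the quantity traded is 1.5 at price 105.
The supply price at Q = 1.5 is 101.75. PS is the trapezoid between 105 and supply over [0, 1.5]: (1/2)[(105 - 101) + (105 - 101.75)](1.5) = 5.4375.

5.44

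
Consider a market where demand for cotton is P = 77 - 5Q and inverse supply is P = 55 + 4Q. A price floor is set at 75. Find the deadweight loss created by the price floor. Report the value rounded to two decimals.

Free-market equilibrium: 77 - 5Q = 55 + 4Q gives Q* = 2.4444, P* = 64.7778.
At P = 75, buyers demand (77 - 75)/5 = 0.4 while sellers would supply more, so the quantity traded is 0.4 at price 75.
The lost-trades triangle has base Q* - 0.4 = 2.0444 and height equal to the gap between the curves at Q = 0.4, which is 75 - 56.6 = 18.4. DWL = (1/2)(2.0444)(18.4) = 18.8089.

18.81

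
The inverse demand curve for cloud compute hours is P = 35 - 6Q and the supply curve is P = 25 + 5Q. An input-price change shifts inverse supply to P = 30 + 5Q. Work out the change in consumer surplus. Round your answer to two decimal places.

-1.86

Initial equilibrium: Q_0 = 0.9091, P_0 = 29.5455; CS_0 = (1/2)(0.9091)(5.4545) = 2.4793, PS_0 = (1/2)(0.9091)(4.5455) = 2.0661.
New equilibrium: 35 - 6Q = 30 + 5Q gives Q_1 = 0.4545, P_1 = 32.2727; CS_1 = 0.6198, PS_1 = 0.5165.
Change in consumer surplus = 0.6198 - 2.4793 = -1.8595.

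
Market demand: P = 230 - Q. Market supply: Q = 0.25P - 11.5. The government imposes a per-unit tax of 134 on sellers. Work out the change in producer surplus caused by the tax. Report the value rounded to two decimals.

Rewriting supply in inverse form: P = 46 + 4Q.
Without the tax, 230 - Q = 46 + 4Q so Q* = 36.8 and P* = 193.2.
A tax on sellers shifts supply up by 134: 230 - Q = 46 + 4Q + 134, so Q_t = 10. Buyers pay P_b = 220; sellers receive P_s = P_b - 134 = 86.
PS falls from (1/2)(36.8)(147.2) = 2708.48 to (1/2)(10)(40) = 200, a change of -2508.48.

-2508.48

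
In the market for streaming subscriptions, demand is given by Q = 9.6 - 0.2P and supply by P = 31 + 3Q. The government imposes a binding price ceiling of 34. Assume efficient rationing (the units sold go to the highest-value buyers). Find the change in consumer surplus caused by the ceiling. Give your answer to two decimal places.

Rewriting demand in inverse form: P = 48 - 5Q.
Free-market equilibrium: 48 - 5Q = 31 + 3Q gives Q* = 2.125, P* = 37.375.
At the ceiling price 34, quantity supplied is (34 - 31)/3 = 1; supply is the short side, so Q = 1 trades at P = 34.
CS goes from (1/2)(2.125)(10.625) = 11.2891 to 11.5 (computed as (48 - 34)(1) - (1/2)(5)(1)^2), a change of 0.2109.

0.21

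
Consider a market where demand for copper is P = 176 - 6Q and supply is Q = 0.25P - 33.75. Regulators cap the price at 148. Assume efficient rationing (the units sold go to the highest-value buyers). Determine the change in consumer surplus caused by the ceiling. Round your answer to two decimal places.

Rewriting supply in inverse form: P = 135 + 4Q.
Free-market equilibrium: 176 - 6Q = 135 + 4Q gives Q* = 4.1, P* = 151.4.
At P = 148, sellers supply (148 - 135)/4 = 3.25 while buyers want more, so the quantity traded is 3.25 at price 148.
CS goes from (1/2)(4.1)(24.6) = 50.43 to 59.3125 (computed as (176 - 148)(3.25) - (1/2)(6)(3.25)^2), a change of 8.8825.

8.88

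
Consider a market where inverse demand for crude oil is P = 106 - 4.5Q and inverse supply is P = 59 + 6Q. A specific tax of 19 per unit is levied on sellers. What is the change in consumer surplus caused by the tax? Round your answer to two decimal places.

Pre-tax equilibrium: 106 - 4.5Q = 59 + 6Q gives Q* = 4.4762, P* = 85.8571.
With the tax, sellers need 19 more per unit: 106 - 4.5Q = 59 + 6Q + 19, so Q_t = 2.6667. Buyers pay P_b = 94; sellers receive P_s = P_b - 19 = 75.
CS falls from (1/2)(4.4762)(20.1429) = 45.0816 to (1/2)(2.6667)(12) = 16, a change of -29.0816.

-29.08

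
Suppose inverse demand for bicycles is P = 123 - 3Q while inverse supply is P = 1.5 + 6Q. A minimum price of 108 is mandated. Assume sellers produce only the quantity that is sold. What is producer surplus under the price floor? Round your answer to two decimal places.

Free-market equilibrium: 123 - 3Q = 1.5 + 6Q gives Q* = 13.5, P* = 82.5.
At P = 108, buyers demand (123 - 108)/3 = 5 while sellers would supply more, so the quantity traded is 5 at price 108.
The supply price at Q = 5 is 31.5. PS is the trapezoid between 108 and supply over [0, 5]: (1/2)[(108 - 1.5) + (108 - 31.5)](5) = 457.5.

457.50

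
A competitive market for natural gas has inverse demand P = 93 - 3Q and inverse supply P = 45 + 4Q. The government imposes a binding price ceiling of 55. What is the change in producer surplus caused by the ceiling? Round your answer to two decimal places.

Without the control, 93 - 3Q = 45 + 4Q so Q* = 6.8571 and P* = 72.4286.
At P = 55, sellers supply (55 - 45)/4 = 2.5 while buyers want more, so the quantity traded is 2.5 at price 55.
PS goes from (1/2)(6.8571)(27.4286) = 94.0408 to 12.5 (computed as (55 - 45)(2.5) - (1/2)(4)(2.5)^2), a change of -81.5408.

-81.54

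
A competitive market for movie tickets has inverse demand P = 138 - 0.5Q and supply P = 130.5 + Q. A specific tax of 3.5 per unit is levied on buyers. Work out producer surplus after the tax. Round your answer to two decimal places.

3.56

Pre-tax equilibrium: 138 - 0.5Q = 130.5 + Q gives Q* = 5, P* = 135.5.
With the tax, buyers' net willingness to pay falls by 3.5: (138 - 3.5) - 0.5Q = 130.5 + Q, so Q_t = 2.6667. Buyers pay P_b = 136.6667; sellers receive P_s = P_b - 3.5 = 133.1667.
Producer surplus is the triangle above supply below P_s: (1/2)(2.6667)(133.1667 - 130.5) = 3.5556.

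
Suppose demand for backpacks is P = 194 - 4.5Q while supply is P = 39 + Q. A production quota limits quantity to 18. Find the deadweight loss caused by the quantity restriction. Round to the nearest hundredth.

Unrestricted equilibrium: Q* = (194 - 39)/(4.5 + 1) = 28.1818.
At Q = 18 the demand price is 194 - 4.5(18) = 113 and the supply price is 39 + (18) = 57.
Deadweight loss is the triangle between the curves from 18 to 28.1818: (1/2)(113 - 57)(28.1818 - 18) = 285.0909.

285.09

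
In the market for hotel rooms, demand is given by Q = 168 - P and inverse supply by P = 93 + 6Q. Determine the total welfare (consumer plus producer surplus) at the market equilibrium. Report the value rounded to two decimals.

Rewriting demand in inverse form: P = 168 - Q.
Set 168 - Q = 93 + 6Q, which gives 75 = 7Q, so Q* = 10.7143 and P* = 168 - (10.7143) = 157.2857.
CS = (1/2)(10.7143)(10.7143) = 57.398 and PS = (1/2)(10.7143)(64.2857) = 344.3878, so total surplus = 401.7857.

401.79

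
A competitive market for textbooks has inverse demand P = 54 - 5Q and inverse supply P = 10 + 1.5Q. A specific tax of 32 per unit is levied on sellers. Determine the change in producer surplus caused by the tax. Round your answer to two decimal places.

-31.81

Without the tax, 54 - 5Q = 10 + 1.5Q so Q* = 6.7692 and P* = 20.1538.
With the tax, sellers need 32 more per unit: 54 - 5Q = 10 + 1.5Q + 32, so Q_t = 1.8462. Buyers pay P_b = 44.7692; sellers receive P_s = P_b - 32 = 12.7692.
Producers lose the trapezoid between P_s and P* out to Q_t plus the triangle from Q_t to Q*: change in PS = 2.5562 - 34.3669 = -31.8107.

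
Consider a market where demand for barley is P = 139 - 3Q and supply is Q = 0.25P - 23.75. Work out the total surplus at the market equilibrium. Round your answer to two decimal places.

Rewriting supply in inverse form: P = 95 + 4Q.
Setting demand equal to supply, 44 = 7Q, so Q* = 6.2857 and P* = 120.1429.
CS = (1/2)(6.2857)(18.8571) = 59.2653 and PS = (1/2)(6.2857)(25.1429) = 79.0204, so total surplus = 138.2857.

138.29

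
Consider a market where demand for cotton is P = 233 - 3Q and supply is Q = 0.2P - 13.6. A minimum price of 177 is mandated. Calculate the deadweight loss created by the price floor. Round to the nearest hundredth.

Rewriting supply in inverse form: P = 68 + 5Q.
Free-market equilibrium: 233 - 3Q = 68 + 5Q gives Q* = 20.625, P* = 171.125.
At the floor price 177, quantity demanded is (233 - 177)/3 = 18.6667; demand is the short side, so Q = 18.6667 trades at P = 177.
The lost-trades triangle has base Q* - 18.6667 = 1.9583 and height equal to the gap between the curves at Q = 18.6667, which is 177 - 161.3333 = 15.6667. DWL = (1/2)(1.9583)(15.6667) = 15.3403.

15.34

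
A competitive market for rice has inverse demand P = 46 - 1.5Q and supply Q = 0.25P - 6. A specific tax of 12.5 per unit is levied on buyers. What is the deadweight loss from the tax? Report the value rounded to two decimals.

14.20

Rewriting supply in inverse form: P = 24 + 4Q.
Pre-tax equilibrium: 46 - 1.5Q = 24 + 4Q gives Q* = 4, P* = 40.
With the tax, buyers' net willingness to pay falls by 12.5: (46 - 12.5) - 1.5Q = 24 + 4Q, so Q_t = 1.7273. Buyers pay P_b = 43.4091; sellers receive P_s = P_b - 12.5 = 30.9091.
The welfare triangle lost has base Q* - Q_t = 2.2727 and height t = 12.5, so DWL = (1/2)(2.2727)(12.5) = 14.2045.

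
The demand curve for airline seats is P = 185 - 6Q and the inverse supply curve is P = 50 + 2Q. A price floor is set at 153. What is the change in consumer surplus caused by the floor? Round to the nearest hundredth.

-768.96

Without the control, 185 - 6Q = 50 + 2Q so Q* = 16.875 and P* = 83.75.
At P = 153, buyers demand (185 - 153)/6 = 5.3333 while sellers would supply more, so the quantity traded is 5.3333 at price 153.
CS goes from (1/2)(16.875)(101.25) = 854.2969 to 85.3333 (computed as (185 - 153)(5.3333) - (1/2)(6)(5.3333)^2), a change of -768.9635.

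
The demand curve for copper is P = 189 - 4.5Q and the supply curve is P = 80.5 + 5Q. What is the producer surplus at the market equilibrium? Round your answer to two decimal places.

Setting demand equal to supply, 108.5 = 9.5Q, so Q* = 11.4211 and P* = 137.6053.
The supply curve's price intercept is 80.5, so PS = (1/2)(Q*)(P* - 80.5) = (1/2)(11.4211)(57.1053) = 326.1011.

326.10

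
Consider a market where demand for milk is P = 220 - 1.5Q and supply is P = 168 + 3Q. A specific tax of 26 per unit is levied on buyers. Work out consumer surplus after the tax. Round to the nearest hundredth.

25.04

Without the tax, 220 - 1.5Q = 168 + 3Q so Q* = 11.5556 and P* = 202.6667.
A tax on buyers shifts demand down by 26: (220 - 26) - 1.5Q = 168 + 3Q, so Q_t = 5.7778. Buyers pay P_b = 211.3333; sellers receive P_s = P_b - 26 = 185.3333.
CS = (1/2)(Q_t)(220 - P_b) = (1/2)(5.7778)(8.6667) = 25.037.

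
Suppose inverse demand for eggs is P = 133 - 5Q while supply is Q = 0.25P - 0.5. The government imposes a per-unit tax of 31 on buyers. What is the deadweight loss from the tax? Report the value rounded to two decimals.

53.39

Rewriting supply in inverse form: P = 2 + 4Q.
Without the tax, 133 - 5Q = 2 + 4Q so Q* = 14.5556 and P* = 60.2222.
A tax on buyers shifts demand down by 31: (133 - 31) - 5Q = 2 + 4Q, so Q_t = 11.1111. Buyers pay P_b = 77.4444; sellers receive P_s = P_b - 31 = 46.4444.
The welfare triangle lost has base Q* - Q_t = 3.4444 and height t = 31, so DWL = (1/2)(3.4444)(31) = 53.3889.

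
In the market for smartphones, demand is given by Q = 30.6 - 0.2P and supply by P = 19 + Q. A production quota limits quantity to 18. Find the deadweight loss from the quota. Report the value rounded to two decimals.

Rewriting demand in inverse form: P = 153 - 5Q.
Without the quota, 153 - 5Q = 19 + Q gives Q* = 22.3333.
At Q = 18 the demand price is 153 - 5(18) = 63 and the supply price is 19 + (18) = 37.
Deadweight loss is the triangle between the curves from 18 to 22.3333: (1/2)(63 - 37)(22.3333 - 18) = 56.3333.

56.33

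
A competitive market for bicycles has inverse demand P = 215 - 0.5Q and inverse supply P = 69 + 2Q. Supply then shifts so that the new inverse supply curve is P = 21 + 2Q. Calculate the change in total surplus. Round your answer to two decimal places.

Initial equilibrium: Q_0 = 58.4, P_0 = 185.8; CS_0 = (1/2)(58.4)(29.2) = 852.64, PS_0 = (1/2)(58.4)(116.8) = 3410.56.
New equilibrium: 215 - 0.5Q = 21 + 2Q gives Q_1 = 77.6, P_1 = 176.2; CS_1 = 1505.44, PS_1 = 6021.76.
Change in total surplus = (1505.44 + 6021.76) - (852.64 + 3410.56) = 3264.

3264.00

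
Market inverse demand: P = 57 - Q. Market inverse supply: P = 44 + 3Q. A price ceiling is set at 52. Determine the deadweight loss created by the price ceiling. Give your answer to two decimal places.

Free-market equilibrium: 57 - Q = 44 + 3Q gives Q* = 3.25, P* = 53.75.
At the ceiling price 52, quantity supplied is (52 - 44)/3 = 2.6667; supply is the short side, so Q = 2.6667 trades at P = 52.
At Q = 2.6667 the demand price is 54.3333 and the supply price is 52. Deadweight loss is the triangle between the curves from 2.6667 to 3.25: (1/2)(54.3333 - 52)(3.25 - 2.6667) = 0.6806.

0.68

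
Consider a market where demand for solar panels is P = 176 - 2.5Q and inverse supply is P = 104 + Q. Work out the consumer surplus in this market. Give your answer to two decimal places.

528.98

Setting demand equal to supply, 72 = 3.5Q, so Q* = 20.5714 and P* = 124.5714.
The demand choke price is 176, so CS = (1/2)(Q*)(176 - P*) = (1/2)(20.5714)(51.4286) = 528.9796.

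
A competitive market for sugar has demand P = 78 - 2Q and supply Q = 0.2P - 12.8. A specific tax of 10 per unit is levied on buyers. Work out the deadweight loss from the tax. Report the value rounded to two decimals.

Rewriting supply in inverse form: P = 64 + 5Q.
Without the tax, 78 - 2Q = 64 + 5Q so Q* = 2 and P* = 74.
With the tax, buyers' net willingness to pay falls by 10: (78 - 10) - 2Q = 64 + 5Q, so Q_t = 0.5714. Buyers pay P_b = 76.8571; sellers receive P_s = P_b - 10 = 66.8571.
The welfare triangle lost has base Q* - Q_t = 1.4286 and height t = 10, so DWL = (1/2)(1.4286)(10) = 7.1429.

7.14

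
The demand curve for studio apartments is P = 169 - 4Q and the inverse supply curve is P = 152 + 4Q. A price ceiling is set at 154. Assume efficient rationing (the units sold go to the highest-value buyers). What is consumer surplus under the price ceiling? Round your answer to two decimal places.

Free-market equilibrium: 169 - 4Q = 152 + 4Q gives Q* = 2.125, P* = 160.5.
At the ceiling price 154, quantity supplied is (154 - 152)/4 = 0.5; supply is the short side, so Q = 0.5 trades at P = 154.
The demand price at Q = 0.5 is 167. CS is the trapezoid between demand and 154 over [0, 0.5]: (1/2)[(169 - 154) + (167 - 154)](0.5) = 7.

7.00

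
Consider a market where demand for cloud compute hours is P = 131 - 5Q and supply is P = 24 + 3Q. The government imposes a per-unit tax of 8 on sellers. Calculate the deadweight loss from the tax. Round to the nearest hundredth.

4.00

Without the tax, 131 - 5Q = 24 + 3Q so Q* = 13.375 and P* = 64.125.
A tax on sellers shifts supply up by 8: 131 - 5Q = 24 + 3Q + 8, so Q_t = 12.375. Buyers pay P_b = 69.125; sellers receive P_s = P_b - 8 = 61.125.
Deadweight loss is the triangle between the curves from Q_t to Q*: (1/2)(13.375 - 12.375)(8) = 4.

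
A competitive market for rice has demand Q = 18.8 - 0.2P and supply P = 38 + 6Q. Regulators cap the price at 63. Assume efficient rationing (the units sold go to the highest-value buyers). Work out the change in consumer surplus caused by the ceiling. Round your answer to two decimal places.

20.97

Rewriting demand in inverse form: P = 94 - 5Q.
Without the control, 94 - 5Q = 38 + 6Q so Q* = 5.0909 and P* = 68.5455.
At the ceiling price 63, quantity supplied is (63 - 38)/6 = 4.1667; supply is the short side, so Q = 4.1667 trades at P = 63.
CS goes from (1/2)(5.0909)(25.4545) = 64.7934 to 85.7639 (computed as (94 - 63)(4.1667) - (1/2)(5)(4.1667)^2), a change of 20.9705.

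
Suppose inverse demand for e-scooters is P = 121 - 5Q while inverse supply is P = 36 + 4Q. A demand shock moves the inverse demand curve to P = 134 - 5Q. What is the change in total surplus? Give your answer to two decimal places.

132.17

Initial equilibrium: Q_0 = 9.4444, P_0 = 73.7778; CS_0 = (1/2)(9.4444)(47.2222) = 222.9938, PS_0 = (1/2)(9.4444)(37.7778) = 178.3951.
New equilibrium: 134 - 5Q = 36 + 4Q gives Q_1 = 10.8889, P_1 = 79.5556; CS_1 = 296.4198, PS_1 = 237.1358.
Change in total surplus = (296.4198 + 237.1358) - (222.9938 + 178.3951) = 132.1667.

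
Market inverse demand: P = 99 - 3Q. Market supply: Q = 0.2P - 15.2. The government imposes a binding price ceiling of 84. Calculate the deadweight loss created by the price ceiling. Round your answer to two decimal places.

Rewriting supply in inverse form: P = 76 + 5Q.
Without the control, 99 - 3Q = 76 + 5Q so Q* = 2.875 and P* = 90.375.
At P = 84, sellers supply (84 - 76)/5 = 1.6 while buyers want more, so the quantity traded is 1.6 at price 84.
The lost-trades triangle has base Q* - 1.6 = 1.275 and height equal to the gap between the curves at Q = 1.6, which is 94.2 - 84 = 10.2. DWL = (1/2)(1.275)(10.2) = 6.5025.

6.50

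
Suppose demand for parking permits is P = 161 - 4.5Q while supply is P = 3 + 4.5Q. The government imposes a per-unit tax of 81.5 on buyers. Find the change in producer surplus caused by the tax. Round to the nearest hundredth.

-530.88

Pre-tax equilibrium: 161 - 4.5Q = 3 + 4.5Q gives Q* = 17.5556, P* = 82.
With the tax, buyers' net willingness to pay falls by 81.5: (161 - 81.5) - 4.5Q = 3 + 4.5Q, so Q_t = 8.5. Buyers pay P_b = 122.75; sellers receive P_s = P_b - 81.5 = 41.25.
Producers lose the trapezoid between P_s and P* out to Q_t plus the triangle from Q_t to Q*: change in PS = 162.5625 - 693.4444 = -530.8819.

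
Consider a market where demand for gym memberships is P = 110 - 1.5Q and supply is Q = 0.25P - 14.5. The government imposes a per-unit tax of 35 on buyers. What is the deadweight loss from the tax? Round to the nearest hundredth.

Rewriting supply in inverse form: P = 58 + 4Q.
Pre-tax equilibrium: 110 - 1.5Q = 58 + 4Q gives Q* = 9.4545, P* = 95.8182.
With the tax, buyers' net willingness to pay falls by 35: (110 - 35) - 1.5Q = 58 + 4Q, so Q_t = 3.0909. Buyers pay P_b = 105.3636; sellers receive P_s = P_b - 35 = 70.3636.
The welfare triangle lost has base Q* - Q_t = 6.3636 and height t = 35, so DWL = (1/2)(6.3636)(35) = 111.3636.

111.36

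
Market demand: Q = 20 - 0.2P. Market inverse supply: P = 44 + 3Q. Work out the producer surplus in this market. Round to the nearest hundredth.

Rewriting demand in inverse form: P = 100 - 5Q.
Set 100 - 5Q = 44 + 3Q, which gives 56 = 8Q, so Q* = 7 and P* = 100 - 5(7) = 65.
The supply curve's price intercept is 44, so PS = (1/2)(Q*)(P* - 44) = (1/2)(7)(21) = 73.5.

73.50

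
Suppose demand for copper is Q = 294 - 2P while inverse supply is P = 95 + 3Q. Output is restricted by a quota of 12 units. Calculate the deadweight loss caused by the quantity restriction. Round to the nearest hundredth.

Rewriting demand in inverse form: P = 147 - 0.5Q.
Unrestricted equilibrium: Q* = (147 - 95)/(0.5 + 3) = 14.8571.
At Q = 12 the demand price is 147 - 0.5(12) = 141 and the supply price is 95 + 3(12) = 131.
Deadweight loss is the triangle between the curves from 12 to 14.8571: (1/2)(141 - 131)(14.8571 - 12) = 14.2857.

14.29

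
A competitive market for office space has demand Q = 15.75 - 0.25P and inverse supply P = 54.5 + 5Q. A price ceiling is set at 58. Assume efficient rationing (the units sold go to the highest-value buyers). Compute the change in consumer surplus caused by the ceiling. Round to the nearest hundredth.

Rewriting demand in inverse form: P = 63 - 4Q.
Free-market equilibrium: 63 - 4Q = 54.5 + 5Q gives Q* = 0.9444, P* = 59.2222.
At the ceiling price 58, quantity supplied is (58 - 54.5)/5 = 0.7; supply is the short side, so Q = 0.7 trades at P = 58.
CS goes from (1/2)(0.9444)(3.7778) = 1.784 to 2.52 (computed as (63 - 58)(0.7) - (1/2)(4)(0.7)^2), a change of 0.736.

0.74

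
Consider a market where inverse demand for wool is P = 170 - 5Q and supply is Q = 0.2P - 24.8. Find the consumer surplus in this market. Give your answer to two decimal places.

Rewriting supply in inverse form: P = 124 + 5Q.
Setting demand equal to supply, 46 = 10Q, so Q* = 4.6 and P* = 147.
Consumer surplus is the triangle under demand above P*: (1/2)(4.6)(170 - 147) = (1/2)(4.6)(23) = 52.9.

52.90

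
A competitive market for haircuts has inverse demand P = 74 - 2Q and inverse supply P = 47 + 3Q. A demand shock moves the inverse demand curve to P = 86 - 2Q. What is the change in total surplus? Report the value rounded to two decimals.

Initial equilibrium: Q_0 = 5.4, P_0 = 63.2; CS_0 = (1/2)(5.4)(10.8) = 29.16, PS_0 = (1/2)(5.4)(16.2) = 43.74.
New equilibrium: 86 - 2Q = 47 + 3Q gives Q_1 = 7.8, P_1 = 70.4; CS_1 = 60.84, PS_1 = 91.26.
Change in total surplus = (60.84 + 91.26) - (29.16 + 43.74) = 79.2.

79.20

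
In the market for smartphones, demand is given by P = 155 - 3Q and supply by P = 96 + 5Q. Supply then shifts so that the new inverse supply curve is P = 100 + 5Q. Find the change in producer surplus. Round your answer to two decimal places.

Initial equilibrium: Q_0 = 7.375, P_0 = 132.875; CS_0 = (1/2)(7.375)(22.125) = 81.5859, PS_0 = (1/2)(7.375)(36.875) = 135.9766.
New equilibrium: 155 - 3Q = 100 + 5Q gives Q_1 = 6.875, P_1 = 134.375; CS_1 = 70.8984, PS_1 = 118.1641.
Change in producer surplus = 118.1641 - 135.9766 = -17.8125.

-17.81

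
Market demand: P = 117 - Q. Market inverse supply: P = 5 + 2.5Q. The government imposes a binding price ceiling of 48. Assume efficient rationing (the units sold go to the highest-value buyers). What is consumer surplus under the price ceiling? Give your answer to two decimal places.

1038.88

Without the control, 117 - Q = 5 + 2.5Q so Q* = 32 and P* = 85.
At P = 48, sellers supply (48 - 5)/2.5 = 17.2 while buyers want more, so the quantity traded is 17.2 at price 48.
The demand price at Q = 17.2 is 99.8. CS is the trapezoid between demand and 48 over [0, 17.2]: (1/2)[(117 - 48) + (99.8 - 48)](17.2) = 1038.88.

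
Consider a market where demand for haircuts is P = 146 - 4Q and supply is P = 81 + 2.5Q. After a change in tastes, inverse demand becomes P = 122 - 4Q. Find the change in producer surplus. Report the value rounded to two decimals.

-75.27

Initial equilibrium: Q_0 = 10, P_0 = 106; CS_0 = (1/2)(10)(40) = 200, PS_0 = (1/2)(10)(25) = 125.
New equilibrium: 122 - 4Q = 81 + 2.5Q gives Q_1 = 6.3077, P_1 = 96.7692; CS_1 = 79.574, PS_1 = 49.7337.
Change in producer surplus = 49.7337 - 125 = -75.2663.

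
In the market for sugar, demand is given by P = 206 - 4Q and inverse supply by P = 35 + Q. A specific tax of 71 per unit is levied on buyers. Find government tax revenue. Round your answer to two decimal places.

1420.00

Without the tax, 206 - 4Q = 35 + Q so Q* = 34.2 and P* = 69.2.
With the tax, buyers' net willingness to pay falls by 71: (206 - 71) - 4Q = 35 + Q, so Q_t = 20. Buyers pay P_b = 126; sellers receive P_s = P_b - 71 = 55.
Revenue is the tax times quantity traded: 71 x 20 = 1420.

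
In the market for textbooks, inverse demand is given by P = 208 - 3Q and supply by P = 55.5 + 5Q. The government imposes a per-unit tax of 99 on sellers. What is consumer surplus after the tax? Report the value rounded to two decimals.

Pre-tax equilibrium: 208 - 3Q = 55.5 + 5Q gives Q* = 19.0625, P* = 150.8125.
A tax on sellers shifts supply up by 99: 208 - 3Q = 55.5 + 5Q + 99, so Q_t = 6.6875. Buyers pay P_b = 187.9375; sellers receive P_s = P_b - 99 = 88.9375.
CS = (1/2)(Q_t)(208 - P_b) = (1/2)(6.6875)(20.0625) = 67.084.

67.08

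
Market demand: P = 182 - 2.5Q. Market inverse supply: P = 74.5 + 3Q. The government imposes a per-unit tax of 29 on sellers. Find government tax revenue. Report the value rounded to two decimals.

413.91

Without the tax, 182 - 2.5Q = 74.5 + 3Q so Q* = 19.5455 and P* = 133.1364.
A tax on sellers shifts supply up by 29: 182 - 2.5Q = 74.5 + 3Q + 29, so Q_t = 14.2727. Buyers pay P_b = 146.3182; sellers receive P_s = P_b - 29 = 117.3182.
Tax revenue = t x Q_t = 29 x 14.2727 = 413.9091.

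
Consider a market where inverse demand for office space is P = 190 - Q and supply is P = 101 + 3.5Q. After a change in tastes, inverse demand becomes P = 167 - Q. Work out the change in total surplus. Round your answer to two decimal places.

-396.11

Initial equilibrium: Q_0 = 19.7778, P_0 = 170.2222; CS_0 = (1/2)(19.7778)(19.7778) = 195.5802, PS_0 = (1/2)(19.7778)(69.2222) = 684.5309.
New equilibrium: 167 - Q = 101 + 3.5Q gives Q_1 = 14.6667, P_1 = 152.3333; CS_1 = 107.5556, PS_1 = 376.4444.
Change in total surplus = (107.5556 + 376.4444) - (195.5802 + 684.5309) = -396.1111.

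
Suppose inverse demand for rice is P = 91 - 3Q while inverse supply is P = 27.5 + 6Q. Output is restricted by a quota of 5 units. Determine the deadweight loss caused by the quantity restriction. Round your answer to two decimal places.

Unrestricted equilibrium: Q* = (91 - 27.5)/(3 + 6) = 7.0556.
At Q = 5 the demand price is 91 - 3(5) = 76 and the supply price is 27.5 + 6(5) = 57.5.
Deadweight loss is the triangle between the curves from 5 to 7.0556: (1/2)(76 - 57.5)(7.0556 - 5) = 19.0139.

19.01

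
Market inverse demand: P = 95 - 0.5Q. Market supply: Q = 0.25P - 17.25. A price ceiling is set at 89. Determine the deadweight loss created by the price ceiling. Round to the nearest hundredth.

Rewriting supply in inverse form: P = 69 + 4Q.
Without the control, 95 - 0.5Q = 69 + 4Q so Q* = 5.7778 and P* = 92.1111.
At the ceiling price 89, quantity supplied is (89 - 69)/4 = 5; supply is the short side, so Q = 5 trades at P = 89.
The lost-trades triangle has base Q* - 5 = 0.7778 and height equal to the gap between the curves at Q = 5, which is 92.5 - 89 = 3.5. DWL = (1/2)(0.7778)(3.5) = 1.3611.

1.36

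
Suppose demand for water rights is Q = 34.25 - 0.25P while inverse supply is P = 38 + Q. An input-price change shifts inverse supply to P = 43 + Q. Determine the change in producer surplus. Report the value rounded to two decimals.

-19.30

Rewriting demand in inverse form: P = 137 - 4Q.
Initial equilibrium: Q_0 = 19.8, P_0 = 57.8; CS_0 = (1/2)(19.8)(79.2) = 784.08, PS_0 = (1/2)(19.8)(19.8) = 196.02.
New equilibrium: 137 - 4Q = 43 + Q gives Q_1 = 18.8, P_1 = 61.8; CS_1 = 706.88, PS_1 = 176.72.
Change in producer surplus = 176.72 - 196.02 = -19.3.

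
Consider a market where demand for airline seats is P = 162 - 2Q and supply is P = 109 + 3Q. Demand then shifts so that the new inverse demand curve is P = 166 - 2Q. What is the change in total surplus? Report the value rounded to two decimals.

44.00

Initial equilibrium: Q_0 = 10.6, P_0 = 140.8; CS_0 = (1/2)(10.6)(21.2) = 112.36, PS_0 = (1/2)(10.6)(31.8) = 168.54.
New equilibrium: 166 - 2Q = 109 + 3Q gives Q_1 = 11.4, P_1 = 143.2; CS_1 = 129.96, PS_1 = 194.94.
Change in total surplus = (129.96 + 194.94) - (112.36 + 168.54) = 44.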